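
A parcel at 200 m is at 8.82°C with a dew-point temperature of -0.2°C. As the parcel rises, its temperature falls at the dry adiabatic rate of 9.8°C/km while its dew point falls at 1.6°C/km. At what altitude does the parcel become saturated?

1300 m

T and T_d converge at 9.8 − 1.6 = 8.2°C per km
Height above start = (8.82 − (-0.2)) / 8.2 = 1.1 km
LCL altitude = 200 m + 1100 m = 1300 m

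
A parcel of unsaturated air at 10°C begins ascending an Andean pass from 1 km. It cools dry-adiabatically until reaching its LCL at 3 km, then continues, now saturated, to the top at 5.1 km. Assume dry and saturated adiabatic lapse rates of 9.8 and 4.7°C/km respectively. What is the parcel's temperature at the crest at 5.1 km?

-19.47°C

1000 → 3000 m (dry, 9.8°C/km): ΔT = -9.8 × 2 = -19.6°C → T = -9.6°C
3000 → 5100 m (saturated, 4.7°C/km): ΔT = -4.7 × 2.1 = -9.87°C → T = -19.47°C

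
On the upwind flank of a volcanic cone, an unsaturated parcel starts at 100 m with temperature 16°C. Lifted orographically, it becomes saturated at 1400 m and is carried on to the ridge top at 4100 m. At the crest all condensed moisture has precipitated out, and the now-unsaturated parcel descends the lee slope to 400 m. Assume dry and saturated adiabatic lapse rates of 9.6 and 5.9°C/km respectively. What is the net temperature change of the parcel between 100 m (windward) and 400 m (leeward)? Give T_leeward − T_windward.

From 100 m to 1400 m (dry): cools by 9.6 × 1.3 = 12.48°C, giving 3.52°C.
From 1400 m to 4100 m (saturated): cools by 5.9 × 2.7 = 15.93°C, giving -12.41°C.
From 4100 m to 400 m (dry descent): warms by 9.6 × 3.7 = 35.52°C, giving 23.11°C.
Net change vs windward start: 23.11 − 16 = +7.11°C

+7.11°C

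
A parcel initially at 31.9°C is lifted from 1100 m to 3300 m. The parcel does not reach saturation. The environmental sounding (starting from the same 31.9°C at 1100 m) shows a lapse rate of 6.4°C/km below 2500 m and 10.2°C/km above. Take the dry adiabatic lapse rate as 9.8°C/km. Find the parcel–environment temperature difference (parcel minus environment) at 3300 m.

Parcel:
  1100–3300 m, dry: Δz = 2.2 km ⇒ ΔT = -21.56°C; T = 10.34°C
Environment:
  1100–2500 m, environment, lower layer: Δz = 1.4 km ⇒ ΔT = -8.96°C; T = 22.94°C
  2500–3300 m, environment, upper layer: Δz = 0.8 km ⇒ ΔT = -8.16°C; T = 14.78°C
T_parcel − T_env = 10.34 − 14.78 = -4.44°C

-4.44°C (parcel cooler than environment)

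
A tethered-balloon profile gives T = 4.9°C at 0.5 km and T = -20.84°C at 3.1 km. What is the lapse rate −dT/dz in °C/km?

Γ = −ΔT/Δz = (4.9 − (-20.84)) / (3100 − 500) m
  = 25.74°C / 2.6 km = 9.9°C/km

9.9°C/km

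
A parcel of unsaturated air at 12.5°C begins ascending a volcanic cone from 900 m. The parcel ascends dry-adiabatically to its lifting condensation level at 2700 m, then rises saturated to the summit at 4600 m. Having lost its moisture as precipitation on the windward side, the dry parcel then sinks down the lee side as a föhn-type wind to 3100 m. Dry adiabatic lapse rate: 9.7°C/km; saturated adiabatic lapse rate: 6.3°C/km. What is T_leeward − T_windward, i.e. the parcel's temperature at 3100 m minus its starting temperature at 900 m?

-14.88°C

Dry to 2700 m: -9.7 × 1.8 km = -17.46°C, so T = -4.96°C.
Saturated to 4600 m: -6.3 × 1.9 km = -11.97°C, so T = -16.93°C.
Dry descent to 3100 m: +9.7 × 1.5 km = +14.55°C, so T = -2.38°C.
Net change vs windward start: -2.38 − 12.5 = -14.88°C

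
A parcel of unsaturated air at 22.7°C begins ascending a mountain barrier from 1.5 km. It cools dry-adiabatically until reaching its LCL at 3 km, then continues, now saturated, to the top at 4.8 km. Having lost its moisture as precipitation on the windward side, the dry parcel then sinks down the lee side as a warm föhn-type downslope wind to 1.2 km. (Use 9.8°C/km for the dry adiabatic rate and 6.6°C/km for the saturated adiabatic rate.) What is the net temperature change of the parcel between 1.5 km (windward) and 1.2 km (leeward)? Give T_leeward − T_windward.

Dry to 3000 m: -9.8 × 1.5 km = -14.7°C, so T = 8°C.
Saturated to 4800 m: -6.6 × 1.8 km = -11.88°C, so T = -3.88°C.
Dry descent to 1200 m: +9.8 × 3.6 km = +35.28°C, so T = 31.4°C.
Net change vs windward start: 31.4 − 22.7 = +8.7°C

+8.7°C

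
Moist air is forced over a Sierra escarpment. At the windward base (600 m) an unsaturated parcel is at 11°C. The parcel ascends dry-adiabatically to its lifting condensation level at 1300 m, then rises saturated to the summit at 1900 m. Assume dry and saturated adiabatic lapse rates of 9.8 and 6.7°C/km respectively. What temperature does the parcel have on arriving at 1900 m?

0.12°C

Dry to 1300 m: -9.8 × 0.7 km = -6.86°C, so T = 4.14°C.
Saturated to 1900 m: -6.7 × 0.6 km = -4.02°C, so T = 0.12°C.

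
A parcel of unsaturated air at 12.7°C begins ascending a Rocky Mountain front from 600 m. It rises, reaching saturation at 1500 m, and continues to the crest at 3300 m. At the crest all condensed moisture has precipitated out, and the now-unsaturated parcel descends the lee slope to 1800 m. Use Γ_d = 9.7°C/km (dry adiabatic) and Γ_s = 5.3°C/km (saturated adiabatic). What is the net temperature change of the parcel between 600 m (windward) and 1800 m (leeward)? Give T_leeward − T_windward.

-3.72°C

600 → 1500 m (dry, 9.7°C/km): ΔT = -9.7 × 0.9 = -8.73°C → T = 3.97°C
1500 → 3300 m (saturated, 5.3°C/km): ΔT = -5.3 × 1.8 = -9.54°C → T = -5.57°C
3300 → 1800 m (dry descent, 9.7°C/km): ΔT = +9.7 × 1.5 = +14.55°C → T = 8.98°C
Net change vs windward start: 8.98 − 12.7 = -3.72°C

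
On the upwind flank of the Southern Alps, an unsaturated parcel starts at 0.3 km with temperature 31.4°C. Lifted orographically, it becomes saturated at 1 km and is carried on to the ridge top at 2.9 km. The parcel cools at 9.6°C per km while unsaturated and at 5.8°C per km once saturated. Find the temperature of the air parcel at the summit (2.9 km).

13.66°C

300 → 1000 m (dry, 9.6°C/km): ΔT = -9.6 × 0.7 = -6.72°C → T = 24.68°C
1000 → 2900 m (saturated, 5.8°C/km): ΔT = -5.8 × 1.9 = -11.02°C → T = 13.66°C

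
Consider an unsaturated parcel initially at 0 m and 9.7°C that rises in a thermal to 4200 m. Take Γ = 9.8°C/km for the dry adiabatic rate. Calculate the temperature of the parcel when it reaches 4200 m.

From 0 m to 4200 m (dry adiabatic): cools by 9.8 × 4.2 = 41.16°C, giving -31.46°C.

-31.46°C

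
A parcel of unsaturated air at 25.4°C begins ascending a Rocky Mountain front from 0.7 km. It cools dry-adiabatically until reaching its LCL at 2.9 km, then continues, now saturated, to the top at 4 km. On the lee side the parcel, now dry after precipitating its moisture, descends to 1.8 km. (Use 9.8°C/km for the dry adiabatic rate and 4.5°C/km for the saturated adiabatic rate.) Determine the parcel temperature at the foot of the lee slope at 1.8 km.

Dry to 2900 m: -9.8 × 2.2 km = -21.56°C, so T = 3.84°C.
Saturated to 4000 m: -4.5 × 1.1 km = -4.95°C, so T = -1.11°C.
Dry descent to 1800 m: +9.8 × 2.2 km = +21.56°C, so T = 20.45°C.

20.45°C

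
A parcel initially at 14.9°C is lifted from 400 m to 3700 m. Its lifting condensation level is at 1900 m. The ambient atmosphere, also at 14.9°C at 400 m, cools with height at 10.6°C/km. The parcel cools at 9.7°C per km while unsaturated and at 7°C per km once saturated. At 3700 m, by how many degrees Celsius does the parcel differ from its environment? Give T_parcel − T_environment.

Parcel:
  Dry to 1900 m: -9.7 × 1.5 km = -14.55°C, so T = 0.35°C.
  Saturated to 3700 m: -7 × 1.8 km = -12.6°C, so T = -12.25°C.
Environment:
  Environment to 3700 m: -10.6 × 3.3 km = -34.98°C, so T = -20.08°C.
T_parcel − T_env = -12.25 − (-20.08) = +7.83°C

+7.83°C (parcel warmer than environment)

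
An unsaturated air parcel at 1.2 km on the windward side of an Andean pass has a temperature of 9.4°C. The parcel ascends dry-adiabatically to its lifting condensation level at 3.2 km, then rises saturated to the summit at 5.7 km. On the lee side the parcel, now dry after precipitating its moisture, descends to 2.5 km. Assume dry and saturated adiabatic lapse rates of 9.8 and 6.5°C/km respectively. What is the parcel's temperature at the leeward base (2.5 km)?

4.91°C

Dry to 3200 m: -9.8 × 2 km = -19.6°C, so T = -10.2°C.
Saturated to 5700 m: -6.5 × 2.5 km = -16.25°C, so T = -26.45°C.
Dry descent to 2500 m: +9.8 × 3.2 km = +31.36°C, so T = 4.91°C.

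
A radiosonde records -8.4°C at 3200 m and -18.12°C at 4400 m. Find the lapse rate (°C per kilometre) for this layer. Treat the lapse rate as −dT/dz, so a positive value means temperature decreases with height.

Γ = −ΔT/Δz = (-8.4 − (-18.12)) / (4400 − 3200) m
  = 9.72°C / 1.2 km = 8.1°C/km

8.1°C/km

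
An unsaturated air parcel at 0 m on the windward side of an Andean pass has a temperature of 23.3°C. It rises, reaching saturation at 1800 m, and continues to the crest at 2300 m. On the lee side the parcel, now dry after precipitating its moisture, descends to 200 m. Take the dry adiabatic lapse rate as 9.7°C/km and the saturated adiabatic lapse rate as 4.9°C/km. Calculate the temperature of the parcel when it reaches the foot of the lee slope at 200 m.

23.76°C

From 0 m to 1800 m (dry): cools by 9.7 × 1.8 = 17.46°C, giving 5.84°C.
From 1800 m to 2300 m (saturated): cools by 4.9 × 0.5 = 2.45°C, giving 3.39°C.
From 2300 m to 200 m (dry descent): warms by 9.7 × 2.1 = 20.37°C, giving 23.76°C.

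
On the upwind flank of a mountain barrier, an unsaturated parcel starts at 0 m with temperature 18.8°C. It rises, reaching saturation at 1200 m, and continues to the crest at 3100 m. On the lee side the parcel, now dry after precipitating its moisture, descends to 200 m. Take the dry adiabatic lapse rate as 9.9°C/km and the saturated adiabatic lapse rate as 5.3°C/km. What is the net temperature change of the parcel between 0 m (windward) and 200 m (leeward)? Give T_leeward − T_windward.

+6.76°C

From 0 m to 1200 m (dry): cools by 9.9 × 1.2 = 11.88°C, giving 6.92°C.
From 1200 m to 3100 m (saturated): cools by 5.3 × 1.9 = 10.07°C, giving -3.15°C.
From 3100 m to 200 m (dry descent): warms by 9.9 × 2.9 = 28.71°C, giving 25.56°C.
Net change vs windward start: 25.56 − 18.8 = +6.76°C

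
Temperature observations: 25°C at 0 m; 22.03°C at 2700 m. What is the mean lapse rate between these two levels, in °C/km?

1.1°C/km

Γ = −ΔT/Δz = (25 − 22.03) / (2700 − 0) m
  = 2.97°C / 2.7 km = 1.1°C/km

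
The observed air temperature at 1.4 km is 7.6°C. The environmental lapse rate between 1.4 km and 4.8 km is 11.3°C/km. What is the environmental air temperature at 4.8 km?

-30.82°C

Environmental to 4800 m: -11.3 × 3.4 km = -38.42°C, so T = -30.82°C.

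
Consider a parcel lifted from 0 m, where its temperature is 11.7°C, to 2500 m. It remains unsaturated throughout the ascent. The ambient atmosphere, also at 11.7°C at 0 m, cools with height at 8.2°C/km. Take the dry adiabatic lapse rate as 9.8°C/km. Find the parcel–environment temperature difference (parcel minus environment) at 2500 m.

Parcel:
  Dry to 2500 m: -9.8 × 2.5 km = -24.5°C, so T = -12.8°C.
Environment:
  Environment to 2500 m: -8.2 × 2.5 km = -20.5°C, so T = -8.8°C.
T_parcel − T_env = -12.8 − (-8.8) = -4°C

-4°C (parcel cooler than environment)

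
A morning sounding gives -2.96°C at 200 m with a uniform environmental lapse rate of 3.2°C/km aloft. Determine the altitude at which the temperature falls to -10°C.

2400 m

Height above start = (-2.96 − (-10)) / 3.2 = 2.2 km
Altitude = 200 m + 2200 m = 2400 m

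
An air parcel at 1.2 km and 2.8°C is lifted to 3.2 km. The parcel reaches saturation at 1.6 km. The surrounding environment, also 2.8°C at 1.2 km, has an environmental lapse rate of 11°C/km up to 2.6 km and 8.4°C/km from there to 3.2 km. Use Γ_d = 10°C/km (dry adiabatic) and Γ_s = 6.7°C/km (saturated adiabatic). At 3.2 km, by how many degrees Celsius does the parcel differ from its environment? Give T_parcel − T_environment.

+5.72°C (parcel warmer than environment)

Parcel:
  1200–1600 m, dry: Δz = 0.4 km ⇒ ΔT = -4°C; T = -1.2°C
  1600–3200 m, saturated: Δz = 1.6 km ⇒ ΔT = -10.72°C; T = -11.92°C
Environment:
  1200–2600 m, environment, lower layer: Δz = 1.4 km ⇒ ΔT = -15.4°C; T = -12.6°C
  2600–3200 m, environment, upper layer: Δz = 0.6 km ⇒ ΔT = -5.04°C; T = -17.64°C
T_parcel − T_env = -11.92 − (-17.64) = +5.72°C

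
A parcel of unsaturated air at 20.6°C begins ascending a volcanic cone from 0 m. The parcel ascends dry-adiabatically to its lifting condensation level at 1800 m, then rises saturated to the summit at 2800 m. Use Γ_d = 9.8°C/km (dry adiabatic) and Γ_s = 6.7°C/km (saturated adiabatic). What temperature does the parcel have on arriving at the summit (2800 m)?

0 → 1800 m (dry, 9.8°C/km): ΔT = -9.8 × 1.8 = -17.64°C → T = 2.96°C
1800 → 2800 m (saturated, 6.7°C/km): ΔT = -6.7 × 1 = -6.7°C → T = -3.74°C

-3.74°C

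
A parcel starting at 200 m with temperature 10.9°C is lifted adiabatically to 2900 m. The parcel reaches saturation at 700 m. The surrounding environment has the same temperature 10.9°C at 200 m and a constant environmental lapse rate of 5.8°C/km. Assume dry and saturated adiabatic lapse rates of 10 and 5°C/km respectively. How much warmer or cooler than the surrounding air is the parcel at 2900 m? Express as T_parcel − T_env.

Parcel:
  200–700 m, dry: Δz = 0.5 km ⇒ ΔT = -5°C; T = 5.9°C
  700–2900 m, saturated: Δz = 2.2 km ⇒ ΔT = -11°C; T = -5.1°C
Environment:
  200–2900 m, environment: Δz = 2.7 km ⇒ ΔT = -15.66°C; T = -4.76°C
T_parcel − T_env = -5.1 − (-4.76) = -0.34°C

-0.34°C (parcel cooler than environment)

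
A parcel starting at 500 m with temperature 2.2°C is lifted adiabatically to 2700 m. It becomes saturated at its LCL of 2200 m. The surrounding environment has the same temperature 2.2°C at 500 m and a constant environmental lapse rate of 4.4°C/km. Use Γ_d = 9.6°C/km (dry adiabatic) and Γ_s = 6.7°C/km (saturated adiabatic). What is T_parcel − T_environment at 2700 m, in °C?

-9.99°C (parcel cooler than environment)

Parcel:
  500 → 2200 m (dry, 9.6°C/km): ΔT = -9.6 × 1.7 = -16.32°C → T = -14.12°C
  2200 → 2700 m (saturated, 6.7°C/km): ΔT = -6.7 × 0.5 = -3.35°C → T = -17.47°C
Environment:
  500 → 2700 m (environment, 4.4°C/km): ΔT = -4.4 × 2.2 = -9.68°C → T = -7.48°C
T_parcel − T_env = -17.47 − (-7.48) = -9.99°C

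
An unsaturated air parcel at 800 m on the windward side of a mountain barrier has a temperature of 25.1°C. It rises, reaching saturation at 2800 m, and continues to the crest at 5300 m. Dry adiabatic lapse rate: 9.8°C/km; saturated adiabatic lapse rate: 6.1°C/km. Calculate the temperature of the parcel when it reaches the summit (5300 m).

-9.75°C

800–2800 m, dry: Δz = 2 km ⇒ ΔT = -19.6°C; T = 5.5°C
2800–5300 m, saturated: Δz = 2.5 km ⇒ ΔT = -15.25°C; T = -9.75°C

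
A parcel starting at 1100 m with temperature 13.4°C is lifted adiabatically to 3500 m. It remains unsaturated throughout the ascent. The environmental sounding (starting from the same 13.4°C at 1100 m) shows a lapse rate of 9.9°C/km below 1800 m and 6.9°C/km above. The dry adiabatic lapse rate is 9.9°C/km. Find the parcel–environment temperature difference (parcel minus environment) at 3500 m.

Parcel:
  Dry to 3500 m: -9.9 × 2.4 km = -23.76°C, so T = -10.36°C.
Environment:
  Environment, lower layer to 1800 m: -9.9 × 0.7 km = -6.93°C, so T = 6.47°C.
  Environment, upper layer to 3500 m: -6.9 × 1.7 km = -11.73°C, so T = -5.26°C.
T_parcel − T_env = -10.36 − (-5.26) = -5.1°C

-5.1°C (parcel cooler than environment)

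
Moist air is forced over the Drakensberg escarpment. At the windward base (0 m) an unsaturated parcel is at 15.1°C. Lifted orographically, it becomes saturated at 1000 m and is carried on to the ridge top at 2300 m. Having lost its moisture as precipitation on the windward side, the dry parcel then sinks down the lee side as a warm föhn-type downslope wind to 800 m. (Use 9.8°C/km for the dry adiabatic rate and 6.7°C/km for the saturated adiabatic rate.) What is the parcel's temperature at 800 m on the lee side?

11.29°C

Dry to 1000 m: -9.8 × 1 km = -9.8°C, so T = 5.3°C.
Saturated to 2300 m: -6.7 × 1.3 km = -8.71°C, so T = -3.41°C.
Dry descent to 800 m: +9.8 × 1.5 km = +14.7°C, so T = 11.29°C.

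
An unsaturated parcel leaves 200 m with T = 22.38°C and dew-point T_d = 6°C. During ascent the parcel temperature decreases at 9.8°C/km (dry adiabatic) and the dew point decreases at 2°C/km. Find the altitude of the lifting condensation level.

2300 m

T and T_d converge at 9.8 − 2 = 7.8°C per km
Height above start = (22.38 − 6) / 7.8 = 2.1 km
LCL altitude = 200 m + 2100 m = 2300 m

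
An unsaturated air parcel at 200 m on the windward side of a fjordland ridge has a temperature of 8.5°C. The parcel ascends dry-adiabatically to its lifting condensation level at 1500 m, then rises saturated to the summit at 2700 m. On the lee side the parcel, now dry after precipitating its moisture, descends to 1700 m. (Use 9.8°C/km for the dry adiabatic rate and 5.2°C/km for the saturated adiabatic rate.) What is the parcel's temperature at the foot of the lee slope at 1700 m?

From 200 m to 1500 m (dry): cools by 9.8 × 1.3 = 12.74°C, giving -4.24°C.
From 1500 m to 2700 m (saturated): cools by 5.2 × 1.2 = 6.24°C, giving -10.48°C.
From 2700 m to 1700 m (dry descent): warms by 9.8 × 1 = 9.8°C, giving -0.68°C.

-0.68°C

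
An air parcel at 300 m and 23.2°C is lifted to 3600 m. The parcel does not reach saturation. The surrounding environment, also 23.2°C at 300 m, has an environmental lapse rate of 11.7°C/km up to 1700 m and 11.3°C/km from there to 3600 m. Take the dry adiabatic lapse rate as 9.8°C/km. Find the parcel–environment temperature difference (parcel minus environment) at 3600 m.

Parcel:
  Dry to 3600 m: -9.8 × 3.3 km = -32.34°C, so T = -9.14°C.
Environment:
  Environment, lower layer to 1700 m: -11.7 × 1.4 km = -16.38°C, so T = 6.82°C.
  Environment, upper layer to 3600 m: -11.3 × 1.9 km = -21.47°C, so T = -14.65°C.
T_parcel − T_env = -9.14 − (-14.65) = +5.51°C

+5.51°C (parcel warmer than environment)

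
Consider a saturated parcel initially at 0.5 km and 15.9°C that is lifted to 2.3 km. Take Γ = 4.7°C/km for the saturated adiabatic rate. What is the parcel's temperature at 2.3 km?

500 → 2300 m (saturated adiabatic, 4.7°C/km): ΔT = -4.7 × 1.8 = -8.46°C → T = 7.44°C

7.44°C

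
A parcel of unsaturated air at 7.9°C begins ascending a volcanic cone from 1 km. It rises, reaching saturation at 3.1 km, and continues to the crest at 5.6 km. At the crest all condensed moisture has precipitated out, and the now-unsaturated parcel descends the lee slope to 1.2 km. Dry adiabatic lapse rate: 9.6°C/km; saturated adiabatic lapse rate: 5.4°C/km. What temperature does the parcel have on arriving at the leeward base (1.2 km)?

From 1000 m to 3100 m (dry): cools by 9.6 × 2.1 = 20.16°C, giving -12.26°C.
From 3100 m to 5600 m (saturated): cools by 5.4 × 2.5 = 13.5°C, giving -25.76°C.
From 5600 m to 1200 m (dry descent): warms by 9.6 × 4.4 = 42.24°C, giving 16.48°C.

16.48°C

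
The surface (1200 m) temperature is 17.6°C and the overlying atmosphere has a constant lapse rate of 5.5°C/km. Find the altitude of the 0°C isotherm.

Height above start = (17.6 − 0) / 5.5 = 3.2 km
Altitude = 1200 m + 3200 m = 4400 m

4400 m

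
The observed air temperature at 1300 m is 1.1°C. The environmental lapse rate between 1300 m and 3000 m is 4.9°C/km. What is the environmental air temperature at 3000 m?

-7.23°C

1300 → 3000 m (environmental, 4.9°C/km): ΔT = -4.9 × 1.7 = -8.33°C → T = -7.23°C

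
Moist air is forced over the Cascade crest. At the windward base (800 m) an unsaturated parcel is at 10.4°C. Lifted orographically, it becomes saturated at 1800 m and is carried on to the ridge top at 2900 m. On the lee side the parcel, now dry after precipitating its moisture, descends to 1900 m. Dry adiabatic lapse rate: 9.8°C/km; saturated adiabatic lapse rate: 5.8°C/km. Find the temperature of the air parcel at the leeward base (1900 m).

800–1800 m, dry: Δz = 1 km ⇒ ΔT = -9.8°C; T = 0.6°C
1800–2900 m, saturated: Δz = 1.1 km ⇒ ΔT = -6.38°C; T = -5.78°C
2900–1900 m, dry descent: Δz = 1 km ⇒ ΔT = +9.8°C; T = 4.02°C

4.02°C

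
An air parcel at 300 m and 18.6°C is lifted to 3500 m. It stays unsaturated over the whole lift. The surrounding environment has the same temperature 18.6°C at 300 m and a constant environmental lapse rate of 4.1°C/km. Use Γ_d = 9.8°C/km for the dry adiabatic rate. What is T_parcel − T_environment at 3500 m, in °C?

Parcel:
  300 → 3500 m (dry, 9.8°C/km): ΔT = -9.8 × 3.2 = -31.36°C → T = -12.76°C
Environment:
  300 → 3500 m (environment, 4.1°C/km): ΔT = -4.1 × 3.2 = -13.12°C → T = 5.48°C
T_parcel − T_env = -12.76 − 5.48 = -18.24°C

-18.24°C (parcel cooler than environment)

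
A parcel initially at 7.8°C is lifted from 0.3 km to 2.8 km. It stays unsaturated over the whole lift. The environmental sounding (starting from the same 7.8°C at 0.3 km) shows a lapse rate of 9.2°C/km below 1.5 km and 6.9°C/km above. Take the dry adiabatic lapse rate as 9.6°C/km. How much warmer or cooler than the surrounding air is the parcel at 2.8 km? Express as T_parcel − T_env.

Parcel:
  Dry to 2800 m: -9.6 × 2.5 km = -24°C, so T = -16.2°C.
Environment:
  Environment, lower layer to 1500 m: -9.2 × 1.2 km = -11.04°C, so T = -3.24°C.
  Environment, upper layer to 2800 m: -6.9 × 1.3 km = -8.97°C, so T = -12.21°C.
T_parcel − T_env = -16.2 − (-12.21) = -3.99°C

-3.99°C (parcel cooler than environment)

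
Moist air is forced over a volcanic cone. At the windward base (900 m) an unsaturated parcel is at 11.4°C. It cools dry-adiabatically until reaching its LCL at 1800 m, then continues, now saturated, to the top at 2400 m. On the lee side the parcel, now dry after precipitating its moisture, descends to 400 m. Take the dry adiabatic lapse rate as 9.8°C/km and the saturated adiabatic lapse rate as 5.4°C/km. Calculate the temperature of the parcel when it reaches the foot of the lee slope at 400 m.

18.94°C

Dry to 1800 m: -9.8 × 0.9 km = -8.82°C, so T = 2.58°C.
Saturated to 2400 m: -5.4 × 0.6 km = -3.24°C, so T = -0.66°C.
Dry descent to 400 m: +9.8 × 2 km = +19.6°C, so T = 18.94°C.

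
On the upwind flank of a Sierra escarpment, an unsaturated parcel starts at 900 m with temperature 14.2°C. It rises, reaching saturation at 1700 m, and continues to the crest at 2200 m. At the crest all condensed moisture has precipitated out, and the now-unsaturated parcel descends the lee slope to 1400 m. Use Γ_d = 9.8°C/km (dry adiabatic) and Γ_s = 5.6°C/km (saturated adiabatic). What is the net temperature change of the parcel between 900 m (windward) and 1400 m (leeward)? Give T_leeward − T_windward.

-2.8°C

From 900 m to 1700 m (dry): cools by 9.8 × 0.8 = 7.84°C, giving 6.36°C.
From 1700 m to 2200 m (saturated): cools by 5.6 × 0.5 = 2.8°C, giving 3.56°C.
From 2200 m to 1400 m (dry descent): warms by 9.8 × 0.8 = 7.84°C, giving 11.4°C.
Net change vs windward start: 11.4 − 14.2 = -2.8°C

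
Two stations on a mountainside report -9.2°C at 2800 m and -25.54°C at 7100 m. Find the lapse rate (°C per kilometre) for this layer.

3.8°C/km

Γ = −ΔT/Δz = (-9.2 − (-25.54)) / (7100 − 2800) m
  = 16.34°C / 4.3 km = 3.8°C/km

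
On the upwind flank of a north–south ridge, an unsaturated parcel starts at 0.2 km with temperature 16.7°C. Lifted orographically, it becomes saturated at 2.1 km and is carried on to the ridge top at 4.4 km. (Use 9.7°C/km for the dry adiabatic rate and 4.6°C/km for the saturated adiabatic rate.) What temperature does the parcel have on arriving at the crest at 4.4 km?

200–2100 m, dry: Δz = 1.9 km ⇒ ΔT = -18.43°C; T = -1.73°C
2100–4400 m, saturated: Δz = 2.3 km ⇒ ΔT = -10.58°C; T = -12.31°C

-12.31°C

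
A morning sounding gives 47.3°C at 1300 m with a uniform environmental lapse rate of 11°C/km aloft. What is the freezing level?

Height above start = (47.3 − 0) / 11 = 4.3 km
Altitude = 1300 m + 4300 m = 5600 m

5600 m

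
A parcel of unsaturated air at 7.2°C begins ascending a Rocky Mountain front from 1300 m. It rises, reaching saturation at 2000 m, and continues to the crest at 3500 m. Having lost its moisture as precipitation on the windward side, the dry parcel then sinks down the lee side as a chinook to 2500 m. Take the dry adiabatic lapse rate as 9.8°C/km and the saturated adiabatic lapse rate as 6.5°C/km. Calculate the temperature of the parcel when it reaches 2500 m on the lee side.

Dry to 2000 m: -9.8 × 0.7 km = -6.86°C, so T = 0.34°C.
Saturated to 3500 m: -6.5 × 1.5 km = -9.75°C, so T = -9.41°C.
Dry descent to 2500 m: +9.8 × 1 km = +9.8°C, so T = 0.39°C.

0.39°C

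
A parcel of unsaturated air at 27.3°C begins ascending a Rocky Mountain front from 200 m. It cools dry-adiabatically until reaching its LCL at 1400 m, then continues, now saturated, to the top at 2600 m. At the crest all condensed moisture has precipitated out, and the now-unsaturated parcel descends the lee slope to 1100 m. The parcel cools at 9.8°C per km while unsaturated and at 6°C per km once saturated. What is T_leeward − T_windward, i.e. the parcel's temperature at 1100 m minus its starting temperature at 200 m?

200 → 1400 m (dry, 9.8°C/km): ΔT = -9.8 × 1.2 = -11.76°C → T = 15.54°C
1400 → 2600 m (saturated, 6°C/km): ΔT = -6 × 1.2 = -7.2°C → T = 8.34°C
2600 → 1100 m (dry descent, 9.8°C/km): ΔT = +9.8 × 1.5 = +14.7°C → T = 23.04°C
Net change vs windward start: 23.04 − 27.3 = -4.26°C

-4.26°C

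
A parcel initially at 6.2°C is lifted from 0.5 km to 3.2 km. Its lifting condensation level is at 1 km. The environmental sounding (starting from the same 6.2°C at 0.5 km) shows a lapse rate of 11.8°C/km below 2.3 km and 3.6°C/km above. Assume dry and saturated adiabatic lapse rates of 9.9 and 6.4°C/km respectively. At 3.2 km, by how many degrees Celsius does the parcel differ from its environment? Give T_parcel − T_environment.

+5.45°C (parcel warmer than environment)

Parcel:
  500 → 1000 m (dry, 9.9°C/km): ΔT = -9.9 × 0.5 = -4.95°C → T = 1.25°C
  1000 → 3200 m (saturated, 6.4°C/km): ΔT = -6.4 × 2.2 = -14.08°C → T = -12.83°C
Environment:
  500 → 2300 m (environment, lower layer, 11.8°C/km): ΔT = -11.8 × 1.8 = -21.24°C → T = -15.04°C
  2300 → 3200 m (environment, upper layer, 3.6°C/km): ΔT = -3.6 × 0.9 = -3.24°C → T = -18.28°C
T_parcel − T_env = -12.83 − (-18.28) = +5.45°C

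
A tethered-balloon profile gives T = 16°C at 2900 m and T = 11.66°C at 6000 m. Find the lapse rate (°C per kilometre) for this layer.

Γ = −ΔT/Δz = (16 − 11.66) / (6000 − 2900) m
  = 4.34°C / 3.1 km = 1.4°C/km

1.4°C/km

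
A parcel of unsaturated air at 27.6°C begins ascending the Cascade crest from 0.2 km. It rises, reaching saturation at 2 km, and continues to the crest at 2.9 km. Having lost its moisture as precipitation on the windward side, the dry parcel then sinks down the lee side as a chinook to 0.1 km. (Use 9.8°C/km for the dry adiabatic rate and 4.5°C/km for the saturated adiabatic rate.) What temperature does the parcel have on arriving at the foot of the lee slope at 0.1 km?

33.35°C

200 → 2000 m (dry, 9.8°C/km): ΔT = -9.8 × 1.8 = -17.64°C → T = 9.96°C
2000 → 2900 m (saturated, 4.5°C/km): ΔT = -4.5 × 0.9 = -4.05°C → T = 5.91°C
2900 → 100 m (dry descent, 9.8°C/km): ΔT = +9.8 × 2.8 = +27.44°C → T = 33.35°C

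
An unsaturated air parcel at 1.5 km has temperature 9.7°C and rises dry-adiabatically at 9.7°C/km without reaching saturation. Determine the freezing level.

Height above start = (9.7 − 0) / 9.7 = 1 km
Altitude = 1500 m + 1000 m = 2500 m

2.5 km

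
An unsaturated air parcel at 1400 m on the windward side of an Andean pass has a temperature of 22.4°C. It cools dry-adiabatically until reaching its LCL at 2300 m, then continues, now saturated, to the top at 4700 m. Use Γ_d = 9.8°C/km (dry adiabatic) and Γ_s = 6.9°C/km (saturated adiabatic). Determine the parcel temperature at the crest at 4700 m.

Dry to 2300 m: -9.8 × 0.9 km = -8.82°C, so T = 13.58°C.
Saturated to 4700 m: -6.9 × 2.4 km = -16.56°C, so T = -2.98°C.

-2.98°C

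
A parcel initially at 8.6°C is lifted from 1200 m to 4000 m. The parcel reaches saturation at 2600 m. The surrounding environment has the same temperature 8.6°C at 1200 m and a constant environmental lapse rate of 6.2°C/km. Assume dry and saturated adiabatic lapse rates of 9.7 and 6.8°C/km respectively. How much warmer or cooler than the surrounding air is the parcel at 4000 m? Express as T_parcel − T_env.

Parcel:
  1200–2600 m, dry: Δz = 1.4 km ⇒ ΔT = -13.58°C; T = -4.98°C
  2600–4000 m, saturated: Δz = 1.4 km ⇒ ΔT = -9.52°C; T = -14.5°C
Environment:
  1200–4000 m, environment: Δz = 2.8 km ⇒ ΔT = -17.36°C; T = -8.76°C
T_parcel − T_env = -14.5 − (-8.76) = -5.74°C

-5.74°C (parcel cooler than environment)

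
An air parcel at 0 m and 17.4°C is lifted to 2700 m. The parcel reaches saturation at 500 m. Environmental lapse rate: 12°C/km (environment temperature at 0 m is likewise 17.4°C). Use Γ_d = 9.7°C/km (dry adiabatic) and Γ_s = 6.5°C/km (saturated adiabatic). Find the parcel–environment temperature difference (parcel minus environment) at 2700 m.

Parcel:
  From 0 m to 500 m (dry): cools by 9.7 × 0.5 = 4.85°C, giving 12.55°C.
  From 500 m to 2700 m (saturated): cools by 6.5 × 2.2 = 14.3°C, giving -1.75°C.
Environment:
  From 0 m to 2700 m (environment): cools by 12 × 2.7 = 32.4°C, giving -15°C.
T_parcel − T_env = -1.75 − (-15) = +13.25°C

+13.25°C (parcel warmer than environment)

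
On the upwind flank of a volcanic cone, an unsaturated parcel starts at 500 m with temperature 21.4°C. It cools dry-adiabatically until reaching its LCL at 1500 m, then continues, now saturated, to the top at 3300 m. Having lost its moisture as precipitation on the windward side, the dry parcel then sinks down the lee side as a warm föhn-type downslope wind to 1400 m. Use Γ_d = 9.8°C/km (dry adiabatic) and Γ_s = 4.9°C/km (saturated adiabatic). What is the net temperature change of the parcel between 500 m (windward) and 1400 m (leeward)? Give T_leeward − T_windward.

500–1500 m, dry: Δz = 1 km ⇒ ΔT = -9.8°C; T = 11.6°C
1500–3300 m, saturated: Δz = 1.8 km ⇒ ΔT = -8.82°C; T = 2.78°C
3300–1400 m, dry descent: Δz = 1.9 km ⇒ ΔT = +18.62°C; T = 21.4°C
Net change vs windward start: 21.4 − 21.4 = 0°C

0°C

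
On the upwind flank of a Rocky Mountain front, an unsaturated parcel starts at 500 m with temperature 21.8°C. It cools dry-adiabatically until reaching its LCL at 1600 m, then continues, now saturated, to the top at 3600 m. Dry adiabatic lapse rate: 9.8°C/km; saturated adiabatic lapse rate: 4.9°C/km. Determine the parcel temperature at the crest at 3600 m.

500 → 1600 m (dry, 9.8°C/km): ΔT = -9.8 × 1.1 = -10.78°C → T = 11.02°C
1600 → 3600 m (saturated, 4.9°C/km): ΔT = -4.9 × 2 = -9.8°C → T = 1.22°C

1.22°C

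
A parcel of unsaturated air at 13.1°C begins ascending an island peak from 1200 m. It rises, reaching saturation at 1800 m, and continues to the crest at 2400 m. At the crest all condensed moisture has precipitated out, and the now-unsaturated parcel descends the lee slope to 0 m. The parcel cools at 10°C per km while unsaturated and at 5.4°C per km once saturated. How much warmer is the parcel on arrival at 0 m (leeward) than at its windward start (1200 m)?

1200–1800 m, dry: Δz = 0.6 km ⇒ ΔT = -6°C; T = 7.1°C
1800–2400 m, saturated: Δz = 0.6 km ⇒ ΔT = -3.24°C; T = 3.86°C
2400–0 m, dry descent: Δz = 2.4 km ⇒ ΔT = +24°C; T = 27.86°C
Net change vs windward start: 27.86 − 13.1 = +14.76°C

+14.76°C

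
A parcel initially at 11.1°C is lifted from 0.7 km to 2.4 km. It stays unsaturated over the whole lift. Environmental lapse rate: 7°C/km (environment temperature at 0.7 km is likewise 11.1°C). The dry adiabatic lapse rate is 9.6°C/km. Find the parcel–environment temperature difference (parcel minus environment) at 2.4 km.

-4.42°C (parcel cooler than environment)

Parcel:
  Dry to 2400 m: -9.6 × 1.7 km = -16.32°C, so T = -5.22°C.
Environment:
  Environment to 2400 m: -7 × 1.7 km = -11.9°C, so T = -0.8°C.
T_parcel − T_env = -5.22 − (-0.8) = -4.42°C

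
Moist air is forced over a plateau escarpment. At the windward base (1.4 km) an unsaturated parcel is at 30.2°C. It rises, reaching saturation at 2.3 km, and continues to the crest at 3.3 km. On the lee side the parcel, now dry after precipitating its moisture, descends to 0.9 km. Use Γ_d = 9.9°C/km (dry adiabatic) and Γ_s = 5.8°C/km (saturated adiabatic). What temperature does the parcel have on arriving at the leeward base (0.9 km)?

1400 → 2300 m (dry, 9.9°C/km): ΔT = -9.9 × 0.9 = -8.91°C → T = 21.29°C
2300 → 3300 m (saturated, 5.8°C/km): ΔT = -5.8 × 1 = -5.8°C → T = 15.49°C
3300 → 900 m (dry descent, 9.9°C/km): ΔT = +9.9 × 2.4 = +23.76°C → T = 39.25°C

39.25°C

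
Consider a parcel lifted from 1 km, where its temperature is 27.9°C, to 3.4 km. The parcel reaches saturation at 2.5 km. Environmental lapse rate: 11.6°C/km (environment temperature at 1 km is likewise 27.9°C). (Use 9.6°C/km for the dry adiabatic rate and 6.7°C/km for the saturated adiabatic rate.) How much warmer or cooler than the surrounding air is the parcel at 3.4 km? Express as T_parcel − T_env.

+7.41°C (parcel warmer than environment)

Parcel:
  1000–2500 m, dry: Δz = 1.5 km ⇒ ΔT = -14.4°C; T = 13.5°C
  2500–3400 m, saturated: Δz = 0.9 km ⇒ ΔT = -6.03°C; T = 7.47°C
Environment:
  1000–3400 m, environment: Δz = 2.4 km ⇒ ΔT = -27.84°C; T = 0.06°C
T_parcel − T_env = 7.47 − 0.06 = +7.41°C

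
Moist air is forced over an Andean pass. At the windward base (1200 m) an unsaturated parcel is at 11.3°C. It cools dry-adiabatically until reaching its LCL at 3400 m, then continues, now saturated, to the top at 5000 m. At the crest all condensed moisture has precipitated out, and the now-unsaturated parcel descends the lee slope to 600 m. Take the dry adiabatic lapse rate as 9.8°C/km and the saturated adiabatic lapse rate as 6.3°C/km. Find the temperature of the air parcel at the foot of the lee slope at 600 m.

22.78°C

From 1200 m to 3400 m (dry): cools by 9.8 × 2.2 = 21.56°C, giving -10.26°C.
From 3400 m to 5000 m (saturated): cools by 6.3 × 1.6 = 10.08°C, giving -20.34°C.
From 5000 m to 600 m (dry descent): warms by 9.8 × 4.4 = 43.12°C, giving 22.78°C.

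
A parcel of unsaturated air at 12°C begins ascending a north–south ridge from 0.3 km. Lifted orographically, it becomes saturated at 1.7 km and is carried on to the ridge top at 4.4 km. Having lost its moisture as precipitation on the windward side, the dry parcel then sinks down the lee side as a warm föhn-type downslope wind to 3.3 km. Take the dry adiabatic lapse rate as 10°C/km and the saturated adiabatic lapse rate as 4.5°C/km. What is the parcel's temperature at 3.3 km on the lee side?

Dry to 1700 m: -10 × 1.4 km = -14°C, so T = -2°C.
Saturated to 4400 m: -4.5 × 2.7 km = -12.15°C, so T = -14.15°C.
Dry descent to 3300 m: +10 × 1.1 km = +11°C, so T = -3.15°C.

-3.15°C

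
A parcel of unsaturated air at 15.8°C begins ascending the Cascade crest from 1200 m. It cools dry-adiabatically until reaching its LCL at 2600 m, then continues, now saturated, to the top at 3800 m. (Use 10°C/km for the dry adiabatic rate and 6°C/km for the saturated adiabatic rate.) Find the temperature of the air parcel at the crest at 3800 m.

Dry to 2600 m: -10 × 1.4 km = -14°C, so T = 1.8°C.
Saturated to 3800 m: -6 × 1.2 km = -7.2°C, so T = -5.4°C.

-5.4°C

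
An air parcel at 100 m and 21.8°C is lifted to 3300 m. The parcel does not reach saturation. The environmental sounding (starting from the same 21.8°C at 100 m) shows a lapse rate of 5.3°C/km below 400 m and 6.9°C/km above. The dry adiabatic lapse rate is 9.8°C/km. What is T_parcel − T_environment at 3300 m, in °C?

-9.76°C (parcel cooler than environment)

Parcel:
  Dry to 3300 m: -9.8 × 3.2 km = -31.36°C, so T = -9.56°C.
Environment:
  Environment, lower layer to 400 m: -5.3 × 0.3 km = -1.59°C, so T = 20.21°C.
  Environment, upper layer to 3300 m: -6.9 × 2.9 km = -20.01°C, so T = 0.2°C.
T_parcel − T_env = -9.56 − 0.2 = -9.76°C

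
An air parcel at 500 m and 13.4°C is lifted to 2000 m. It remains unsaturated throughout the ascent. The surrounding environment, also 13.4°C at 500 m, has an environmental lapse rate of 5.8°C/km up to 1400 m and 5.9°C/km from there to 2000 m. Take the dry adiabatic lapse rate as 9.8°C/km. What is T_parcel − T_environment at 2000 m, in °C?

-5.94°C (parcel cooler than environment)

Parcel:
  From 500 m to 2000 m (dry): cools by 9.8 × 1.5 = 14.7°C, giving -1.3°C.
Environment:
  From 500 m to 1400 m (environment, lower layer): cools by 5.8 × 0.9 = 5.22°C, giving 8.18°C.
  From 1400 m to 2000 m (environment, upper layer): cools by 5.9 × 0.6 = 3.54°C, giving 4.64°C.
T_parcel − T_env = -1.3 − 4.64 = -5.94°C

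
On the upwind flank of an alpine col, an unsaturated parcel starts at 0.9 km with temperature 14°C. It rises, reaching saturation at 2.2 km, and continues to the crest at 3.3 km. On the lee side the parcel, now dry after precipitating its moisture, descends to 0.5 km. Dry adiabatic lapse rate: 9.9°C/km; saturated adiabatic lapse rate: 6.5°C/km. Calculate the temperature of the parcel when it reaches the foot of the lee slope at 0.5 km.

21.7°C

900 → 2200 m (dry, 9.9°C/km): ΔT = -9.9 × 1.3 = -12.87°C → T = 1.13°C
2200 → 3300 m (saturated, 6.5°C/km): ΔT = -6.5 × 1.1 = -7.15°C → T = -6.02°C
3300 → 500 m (dry descent, 9.9°C/km): ΔT = +9.9 × 2.8 = +27.72°C → T = 21.7°C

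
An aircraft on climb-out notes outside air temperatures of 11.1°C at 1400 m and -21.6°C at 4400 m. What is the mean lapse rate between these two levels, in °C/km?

10.9°C/km

Γ = −ΔT/Δz = (11.1 − (-21.6)) / (4400 − 1400) m
  = 32.7°C / 3 km = 10.9°C/km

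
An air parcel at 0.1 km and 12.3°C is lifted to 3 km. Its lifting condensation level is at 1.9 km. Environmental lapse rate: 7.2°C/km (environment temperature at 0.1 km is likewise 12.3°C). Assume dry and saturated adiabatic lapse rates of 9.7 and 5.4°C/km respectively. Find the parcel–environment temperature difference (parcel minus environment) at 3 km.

Parcel:
  100–1900 m, dry: Δz = 1.8 km ⇒ ΔT = -17.46°C; T = -5.16°C
  1900–3000 m, saturated: Δz = 1.1 km ⇒ ΔT = -5.94°C; T = -11.1°C
Environment:
  100–3000 m, environment: Δz = 2.9 km ⇒ ΔT = -20.88°C; T = -8.58°C
T_parcel − T_env = -11.1 − (-8.58) = -2.52°C

-2.52°C (parcel cooler than environment)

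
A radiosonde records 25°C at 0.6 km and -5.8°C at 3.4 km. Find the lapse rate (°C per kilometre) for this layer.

11°C/km

Γ = −ΔT/Δz = (25 − (-5.8)) / (3400 − 600) m
  = 30.8°C / 2.8 km = 11°C/km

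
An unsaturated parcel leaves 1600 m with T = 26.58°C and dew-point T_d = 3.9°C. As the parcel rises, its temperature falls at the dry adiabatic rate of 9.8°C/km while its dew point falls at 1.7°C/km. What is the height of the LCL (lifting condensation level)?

4400 m

T and T_d converge at 9.8 − 1.7 = 8.1°C per km
Height above start = (26.58 − 3.9) / 8.1 = 2.8 km
LCL altitude = 1600 m + 2800 m = 4400 m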